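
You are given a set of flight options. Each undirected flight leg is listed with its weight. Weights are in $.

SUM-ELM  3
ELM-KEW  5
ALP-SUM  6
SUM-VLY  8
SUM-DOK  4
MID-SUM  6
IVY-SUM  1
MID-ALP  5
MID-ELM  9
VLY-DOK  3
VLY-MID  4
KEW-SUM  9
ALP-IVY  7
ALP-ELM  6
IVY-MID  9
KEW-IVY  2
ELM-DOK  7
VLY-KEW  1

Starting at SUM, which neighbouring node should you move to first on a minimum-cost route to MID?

Compare a few routes:
SUM → IVY → KEW → VLY → MID: 1+2+1+4 = 8
SUM → MID: 6 = 6
SUM → IVY → MID: 1+9 = 10
The minimum is $6 via SUM → MID.
So from SUM the first move is to MID.

MID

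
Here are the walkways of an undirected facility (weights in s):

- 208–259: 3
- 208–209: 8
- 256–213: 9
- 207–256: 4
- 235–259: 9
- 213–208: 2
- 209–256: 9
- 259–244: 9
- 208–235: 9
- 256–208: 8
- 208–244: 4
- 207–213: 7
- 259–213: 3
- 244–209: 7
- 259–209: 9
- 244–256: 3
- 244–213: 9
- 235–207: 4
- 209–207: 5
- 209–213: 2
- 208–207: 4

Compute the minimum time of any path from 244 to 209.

Shortest distances from 244:
244: 0
256: 3  (via 244)
208: 4  (via 244)
213: 6  (via 208)
209: 7  (via 244)
Shortest route: 244 → 209 = 7 s.

7 s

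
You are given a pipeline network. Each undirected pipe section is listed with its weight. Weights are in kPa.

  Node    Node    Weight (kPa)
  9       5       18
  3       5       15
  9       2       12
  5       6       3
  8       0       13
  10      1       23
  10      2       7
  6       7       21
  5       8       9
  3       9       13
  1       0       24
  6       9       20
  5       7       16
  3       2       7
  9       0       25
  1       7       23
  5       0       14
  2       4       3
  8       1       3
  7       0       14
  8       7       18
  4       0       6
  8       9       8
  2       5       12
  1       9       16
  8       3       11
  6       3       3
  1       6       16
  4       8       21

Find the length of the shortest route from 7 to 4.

20 kPa

Candidate routes:
7–0–4: 14+6 = 20
7–5–6–3–2–4: 16+3+3+7+3 = 32
7–5–2–4: 16+12+3 = 31
The minimum is 20 kPa via 7–0–4.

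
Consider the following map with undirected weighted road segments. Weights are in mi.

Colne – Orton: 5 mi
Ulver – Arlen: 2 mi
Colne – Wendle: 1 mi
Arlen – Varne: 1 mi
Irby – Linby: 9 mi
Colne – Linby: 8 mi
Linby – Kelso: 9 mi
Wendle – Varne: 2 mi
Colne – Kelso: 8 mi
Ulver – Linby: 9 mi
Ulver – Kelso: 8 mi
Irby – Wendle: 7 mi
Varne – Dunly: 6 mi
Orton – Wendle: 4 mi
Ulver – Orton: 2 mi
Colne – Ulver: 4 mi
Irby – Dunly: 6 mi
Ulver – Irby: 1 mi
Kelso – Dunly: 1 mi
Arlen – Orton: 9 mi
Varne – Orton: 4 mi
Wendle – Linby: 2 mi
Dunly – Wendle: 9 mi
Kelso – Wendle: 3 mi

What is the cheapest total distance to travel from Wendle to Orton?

4 mi

Shortest distances from Wendle:
Wendle: 0
Colne: 1  (via Wendle)
Varne: 2  (via Wendle)
Linby: 2  (via Wendle)
Kelso: 3  (via Wendle)
Arlen: 3  (via Varne)
Orton: 4  (via Wendle)
Shortest route: Wendle–Orton = 4 mi.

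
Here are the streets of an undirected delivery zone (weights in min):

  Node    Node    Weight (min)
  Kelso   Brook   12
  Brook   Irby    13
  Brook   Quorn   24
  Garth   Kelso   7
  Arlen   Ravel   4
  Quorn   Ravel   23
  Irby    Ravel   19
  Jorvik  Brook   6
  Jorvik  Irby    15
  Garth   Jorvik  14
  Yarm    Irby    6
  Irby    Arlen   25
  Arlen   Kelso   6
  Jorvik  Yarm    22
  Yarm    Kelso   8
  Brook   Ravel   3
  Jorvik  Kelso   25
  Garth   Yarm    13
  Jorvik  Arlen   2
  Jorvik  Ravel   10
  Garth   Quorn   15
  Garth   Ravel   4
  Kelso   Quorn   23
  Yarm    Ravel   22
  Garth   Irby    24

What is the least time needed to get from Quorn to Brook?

Candidate routes:
Quorn → Brook: 24 = 24
Quorn → Garth → Ravel → Brook: 15+4+3 = 22
Cheapest is Quorn → Garth → Ravel → Brook at 22 min.

22 min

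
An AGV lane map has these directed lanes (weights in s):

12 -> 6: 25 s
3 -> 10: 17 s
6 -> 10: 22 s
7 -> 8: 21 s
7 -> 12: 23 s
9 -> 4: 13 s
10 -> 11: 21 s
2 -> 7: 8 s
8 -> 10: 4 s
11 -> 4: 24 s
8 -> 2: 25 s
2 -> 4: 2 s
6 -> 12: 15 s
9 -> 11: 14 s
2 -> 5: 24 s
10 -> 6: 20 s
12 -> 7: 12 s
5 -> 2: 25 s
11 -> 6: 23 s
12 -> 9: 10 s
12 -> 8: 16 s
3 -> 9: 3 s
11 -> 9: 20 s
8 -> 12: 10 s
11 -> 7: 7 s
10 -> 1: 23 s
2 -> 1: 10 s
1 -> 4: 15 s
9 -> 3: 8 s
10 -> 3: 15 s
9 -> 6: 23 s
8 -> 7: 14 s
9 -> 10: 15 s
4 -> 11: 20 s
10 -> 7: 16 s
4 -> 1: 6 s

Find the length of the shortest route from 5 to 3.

Running Dijkstra from 5:
5: 0
2: 25  (via 5)
4: 27  (via 2)
1: 33  (via 4)
7: 33  (via 2)
11: 47  (via 4)
8: 54  (via 7)
12: 56  (via 7)
10: 58  (via 8)
9: 66  (via 12)
6: 70  (via 11)
3: 73  (via 10)
Shortest route: 5–2–7–8–10–3 = 73 s.

73 s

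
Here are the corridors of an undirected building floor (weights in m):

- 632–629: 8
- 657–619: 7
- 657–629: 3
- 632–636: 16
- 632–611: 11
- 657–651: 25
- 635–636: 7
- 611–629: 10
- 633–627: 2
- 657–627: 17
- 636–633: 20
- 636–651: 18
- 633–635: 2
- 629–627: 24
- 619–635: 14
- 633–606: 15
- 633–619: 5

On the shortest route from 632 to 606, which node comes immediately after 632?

629

Enumerating some paths:
632 → 636 → 635 → 633 → 606: 16+7+2+15 = 40
632 → 629 → 657 → 619 → 633 → 606: 8+3+7+5+15 = 38
The minimum is 38 m via 632 → 629 → 657 → 619 → 633 → 606.
So from 632 the first move is to 629.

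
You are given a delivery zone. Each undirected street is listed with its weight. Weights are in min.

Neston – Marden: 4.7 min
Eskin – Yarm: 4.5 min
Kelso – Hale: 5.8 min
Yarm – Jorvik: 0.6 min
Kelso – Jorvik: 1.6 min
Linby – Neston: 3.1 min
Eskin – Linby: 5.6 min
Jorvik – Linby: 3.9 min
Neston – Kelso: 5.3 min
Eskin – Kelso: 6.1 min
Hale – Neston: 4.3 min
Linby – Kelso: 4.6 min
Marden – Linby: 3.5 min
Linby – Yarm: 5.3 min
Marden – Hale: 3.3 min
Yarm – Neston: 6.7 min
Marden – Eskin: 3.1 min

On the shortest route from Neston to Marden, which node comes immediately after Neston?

Compare a few routes:
Neston → Marden: 4.7 = 4.7
Neston → Linby → Marden: 3.1+3.5 = 6.6
Neston → Hale → Marden: 4.3+3.3 = 7.6
The minimum is 4.7 min via Neston → Marden.
So from Neston the first move is to Marden.

Marden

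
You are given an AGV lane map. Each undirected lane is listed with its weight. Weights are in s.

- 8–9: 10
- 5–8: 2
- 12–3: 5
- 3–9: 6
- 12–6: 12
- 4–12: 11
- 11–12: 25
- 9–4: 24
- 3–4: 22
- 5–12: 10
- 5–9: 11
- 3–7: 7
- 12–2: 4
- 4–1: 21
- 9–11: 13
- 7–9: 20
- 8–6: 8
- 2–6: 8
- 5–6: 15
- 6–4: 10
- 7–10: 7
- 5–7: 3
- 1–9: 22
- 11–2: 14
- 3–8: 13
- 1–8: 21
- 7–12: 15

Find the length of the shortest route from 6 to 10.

Shortest distances from 6:
6: 0
2: 8  (via 6)
8: 8  (via 6)
4: 10  (via 6)
5: 10  (via 8)
12: 12  (via 6)
7: 13  (via 5)
3: 17  (via 12)
9: 18  (via 8)
10: 20  (via 7)
Shortest route: 6–8–5–7–10 = 20 s.

20 s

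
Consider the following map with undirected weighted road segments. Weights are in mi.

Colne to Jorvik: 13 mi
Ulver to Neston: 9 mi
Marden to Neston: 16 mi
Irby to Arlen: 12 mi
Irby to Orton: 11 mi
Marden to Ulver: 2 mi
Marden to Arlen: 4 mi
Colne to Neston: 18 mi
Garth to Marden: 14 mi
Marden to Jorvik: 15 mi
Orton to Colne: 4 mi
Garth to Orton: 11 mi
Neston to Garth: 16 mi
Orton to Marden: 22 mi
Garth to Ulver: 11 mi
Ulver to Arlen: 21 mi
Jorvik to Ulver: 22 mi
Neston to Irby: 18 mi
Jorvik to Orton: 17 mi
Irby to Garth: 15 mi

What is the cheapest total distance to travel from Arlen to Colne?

27 mi

Settle nodes by increasing distance from Arlen:
Arlen: 0
Marden: 4  (via Arlen)
Ulver: 6  (via Marden)
Irby: 12  (via Arlen)
Neston: 15  (via Ulver)
Garth: 17  (via Ulver)
Jorvik: 19  (via Marden)
Orton: 23  (via Irby)
Colne: 27  (via Orton)
Shortest route: Arlen → Irby → Orton → Colne = 27 mi.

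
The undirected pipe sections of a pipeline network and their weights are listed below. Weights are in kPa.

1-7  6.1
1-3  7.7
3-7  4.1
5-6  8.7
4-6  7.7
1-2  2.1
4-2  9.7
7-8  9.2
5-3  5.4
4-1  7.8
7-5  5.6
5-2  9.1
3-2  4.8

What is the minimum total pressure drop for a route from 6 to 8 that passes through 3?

Shortest 6→3: 6–5–3 = 14.1
Best 3 to 8: 3–7–8 costing 13.3
Total via 3: 14.1 + 13.3 = 27.4 kPa.

27.4 kPa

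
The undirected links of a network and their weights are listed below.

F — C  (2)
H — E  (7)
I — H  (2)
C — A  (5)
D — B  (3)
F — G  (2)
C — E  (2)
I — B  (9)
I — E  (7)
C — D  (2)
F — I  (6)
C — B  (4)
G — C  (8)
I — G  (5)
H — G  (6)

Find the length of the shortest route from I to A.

13

Settle nodes by increasing distance from I:
I: 0
H: 2  (via I)
G: 5  (via I)
F: 6  (via I)
E: 7  (via I)
C: 8  (via F)
B: 9  (via I)
D: 10  (via C)
A: 13  (via C)
Shortest route: I → F → C → A = 13.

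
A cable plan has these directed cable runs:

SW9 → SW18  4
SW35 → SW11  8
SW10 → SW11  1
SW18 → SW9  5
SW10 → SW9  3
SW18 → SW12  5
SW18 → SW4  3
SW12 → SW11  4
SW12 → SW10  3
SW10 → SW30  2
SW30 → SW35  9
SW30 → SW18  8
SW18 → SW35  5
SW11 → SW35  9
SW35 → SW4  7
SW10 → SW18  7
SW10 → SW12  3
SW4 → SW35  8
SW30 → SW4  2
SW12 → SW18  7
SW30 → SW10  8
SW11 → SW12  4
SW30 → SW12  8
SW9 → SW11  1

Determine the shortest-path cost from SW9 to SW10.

8

Shortest distances from SW9:
SW9: 0
SW11: 1  (via SW9)
SW18: 4  (via SW9)
SW12: 5  (via SW11)
SW4: 7  (via SW18)
SW10: 8  (via SW12)
Shortest route: SW9–SW11–SW12–SW10 = 8.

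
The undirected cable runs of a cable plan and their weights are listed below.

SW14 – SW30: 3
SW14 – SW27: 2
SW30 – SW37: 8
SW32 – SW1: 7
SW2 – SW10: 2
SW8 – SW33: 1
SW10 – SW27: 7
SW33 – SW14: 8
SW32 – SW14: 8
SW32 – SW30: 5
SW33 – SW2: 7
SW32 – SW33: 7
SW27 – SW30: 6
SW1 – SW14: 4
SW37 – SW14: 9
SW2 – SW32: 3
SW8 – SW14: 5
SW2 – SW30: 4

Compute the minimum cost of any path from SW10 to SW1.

Compare a few routes:
SW10–SW2–SW32–SW1: 2+3+7 = 12
SW10–SW2–SW30–SW14–SW1: 2+4+3+4 = 13
Cheapest is SW10–SW2–SW32–SW1 at 12.

12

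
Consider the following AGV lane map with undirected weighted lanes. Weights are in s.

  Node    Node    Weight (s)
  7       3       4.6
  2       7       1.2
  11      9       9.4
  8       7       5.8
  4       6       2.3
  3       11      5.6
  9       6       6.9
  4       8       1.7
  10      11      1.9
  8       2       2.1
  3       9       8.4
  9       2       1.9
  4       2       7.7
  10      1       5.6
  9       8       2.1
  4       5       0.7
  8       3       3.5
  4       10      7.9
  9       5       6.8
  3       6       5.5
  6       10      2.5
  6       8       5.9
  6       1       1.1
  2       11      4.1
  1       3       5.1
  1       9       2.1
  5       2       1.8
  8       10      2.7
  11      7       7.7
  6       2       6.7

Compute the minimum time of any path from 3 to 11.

Candidate routes:
3–8–2–11: 3.5+2.1+4.1 = 9.7
3–8–10–11: 3.5+2.7+1.9 = 8.1
3–11: 5.6 = 5.6
Cheapest is 3–11 at 5.6 s.

5.6 s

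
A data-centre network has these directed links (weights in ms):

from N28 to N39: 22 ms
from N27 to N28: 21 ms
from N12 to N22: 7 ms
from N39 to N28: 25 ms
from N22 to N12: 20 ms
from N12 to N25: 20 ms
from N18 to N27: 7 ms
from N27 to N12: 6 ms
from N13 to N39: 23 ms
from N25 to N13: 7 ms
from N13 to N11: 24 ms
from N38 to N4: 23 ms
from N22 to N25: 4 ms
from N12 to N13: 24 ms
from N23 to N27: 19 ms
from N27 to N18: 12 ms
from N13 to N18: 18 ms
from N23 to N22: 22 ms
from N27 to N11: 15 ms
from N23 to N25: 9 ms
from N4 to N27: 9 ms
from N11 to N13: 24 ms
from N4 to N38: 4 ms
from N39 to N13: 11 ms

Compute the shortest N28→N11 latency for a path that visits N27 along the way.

Shortest N28→N27: N28 → N39 → N13 → N18 → N27 = 58
Shortest N27→N11: N27 → N11 = 15
Total via N27: 58 + 15 = 73 ms.

73 ms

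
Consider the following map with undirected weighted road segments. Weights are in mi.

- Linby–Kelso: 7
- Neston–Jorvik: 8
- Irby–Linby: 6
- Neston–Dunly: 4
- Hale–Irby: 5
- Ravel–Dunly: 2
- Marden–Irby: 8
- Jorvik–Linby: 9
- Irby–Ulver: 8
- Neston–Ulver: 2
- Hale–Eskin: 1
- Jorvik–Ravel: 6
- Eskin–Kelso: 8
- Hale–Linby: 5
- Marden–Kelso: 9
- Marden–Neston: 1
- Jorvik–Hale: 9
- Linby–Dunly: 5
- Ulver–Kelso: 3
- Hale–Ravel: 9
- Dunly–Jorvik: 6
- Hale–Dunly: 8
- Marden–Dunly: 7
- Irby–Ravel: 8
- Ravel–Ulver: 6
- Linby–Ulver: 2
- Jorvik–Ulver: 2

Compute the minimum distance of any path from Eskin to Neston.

10 mi

Running Dijkstra from Eskin:
Eskin: 0
Hale: 1  (via Eskin)
Irby: 6  (via Hale)
Linby: 6  (via Hale)
Kelso: 8  (via Eskin)
Ulver: 8  (via Linby)
Dunly: 9  (via Hale)
Neston: 10  (via Ulver)
Shortest route: Eskin–Hale–Linby–Ulver–Neston = 10 mi.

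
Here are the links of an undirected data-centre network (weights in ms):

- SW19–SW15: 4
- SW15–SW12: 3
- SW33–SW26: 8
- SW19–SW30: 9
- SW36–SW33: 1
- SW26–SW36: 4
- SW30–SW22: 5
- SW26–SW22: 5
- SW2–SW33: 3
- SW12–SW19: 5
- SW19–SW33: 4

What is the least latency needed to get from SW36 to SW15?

9 ms

Compare a few routes:
SW36 → SW33 → SW19 → SW15: 1+4+4 = 9
SW36 → SW33 → SW19 → SW12 → SW15: 1+4+5+3 = 13
SW36 → SW26 → SW33 → SW19 → SW15: 4+8+4+4 = 20
The minimum is 9 ms via SW36 → SW33 → SW19 → SW15.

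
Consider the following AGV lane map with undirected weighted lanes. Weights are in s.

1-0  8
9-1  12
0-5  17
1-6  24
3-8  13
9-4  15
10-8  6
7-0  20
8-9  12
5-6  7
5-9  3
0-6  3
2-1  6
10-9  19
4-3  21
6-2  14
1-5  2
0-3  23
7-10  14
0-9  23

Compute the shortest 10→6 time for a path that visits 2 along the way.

43 s

Best 10 to 2: 10 → 8 → 9 → 5 → 1 → 2 costing 29
Shortest 2→6: 2 → 6 = 14
Total via 2: 29 + 14 = 43 s.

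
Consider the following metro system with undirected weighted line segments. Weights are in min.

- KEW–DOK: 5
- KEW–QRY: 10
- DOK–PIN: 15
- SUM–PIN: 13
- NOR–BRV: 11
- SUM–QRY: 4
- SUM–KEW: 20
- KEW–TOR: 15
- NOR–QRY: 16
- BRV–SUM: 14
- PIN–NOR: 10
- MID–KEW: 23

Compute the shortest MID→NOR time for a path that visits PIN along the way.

53 min

Best MID to PIN: MID–KEW–DOK–PIN costing 43
Shortest PIN→NOR: PIN–NOR = 10
Total via PIN: 43 + 10 = 53 min.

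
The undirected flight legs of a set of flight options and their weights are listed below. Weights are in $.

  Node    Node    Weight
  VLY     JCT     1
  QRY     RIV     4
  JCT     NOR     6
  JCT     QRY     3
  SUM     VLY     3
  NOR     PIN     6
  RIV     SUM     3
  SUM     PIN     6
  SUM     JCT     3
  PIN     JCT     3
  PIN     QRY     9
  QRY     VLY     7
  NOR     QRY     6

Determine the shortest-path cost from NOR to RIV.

Candidate routes:
NOR–JCT–QRY–RIV: 6+3+4 = 13
NOR–JCT–SUM–RIV: 6+3+3 = 12
NOR–JCT–VLY–SUM–RIV: 6+1+3+3 = 13
NOR–QRY–RIV: 6+4 = 10
Cheapest is NOR–QRY–RIV at $10.

$10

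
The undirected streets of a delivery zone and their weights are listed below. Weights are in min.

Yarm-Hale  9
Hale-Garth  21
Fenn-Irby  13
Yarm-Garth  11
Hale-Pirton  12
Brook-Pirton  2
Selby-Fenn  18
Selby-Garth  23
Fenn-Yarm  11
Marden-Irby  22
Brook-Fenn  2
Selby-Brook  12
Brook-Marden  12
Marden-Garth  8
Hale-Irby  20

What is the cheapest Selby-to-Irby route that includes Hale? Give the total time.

Best Selby to Hale: Selby → Brook → Pirton → Hale costing 26
Best Hale to Irby: Hale → Irby costing 20
Total via Hale: 26 + 20 = 46 min.

46 min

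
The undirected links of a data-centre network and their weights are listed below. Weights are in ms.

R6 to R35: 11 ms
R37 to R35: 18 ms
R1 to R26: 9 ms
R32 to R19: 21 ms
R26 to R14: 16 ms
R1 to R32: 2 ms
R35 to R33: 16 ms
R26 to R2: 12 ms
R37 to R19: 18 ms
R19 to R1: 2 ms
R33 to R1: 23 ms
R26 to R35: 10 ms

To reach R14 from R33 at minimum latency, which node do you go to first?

R35

Enumerating some paths:
R33–R1–R26–R14: 23+9+16 = 48
R33–R35–R26–R14: 16+10+16 = 42
Cheapest is R33–R35–R26–R14 at 42 ms.
So from R33 the first move is to R35.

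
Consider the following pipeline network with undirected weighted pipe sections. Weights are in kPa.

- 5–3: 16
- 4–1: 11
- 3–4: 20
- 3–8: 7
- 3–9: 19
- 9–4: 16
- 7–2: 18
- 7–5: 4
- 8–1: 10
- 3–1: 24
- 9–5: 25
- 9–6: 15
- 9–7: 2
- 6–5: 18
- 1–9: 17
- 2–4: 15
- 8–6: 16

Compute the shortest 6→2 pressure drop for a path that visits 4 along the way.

Shortest 6→4: 6 → 9 → 4 = 31
Shortest 4→2: 4 → 2 = 15
Total via 4: 31 + 15 = 46 kPa.

46 kPa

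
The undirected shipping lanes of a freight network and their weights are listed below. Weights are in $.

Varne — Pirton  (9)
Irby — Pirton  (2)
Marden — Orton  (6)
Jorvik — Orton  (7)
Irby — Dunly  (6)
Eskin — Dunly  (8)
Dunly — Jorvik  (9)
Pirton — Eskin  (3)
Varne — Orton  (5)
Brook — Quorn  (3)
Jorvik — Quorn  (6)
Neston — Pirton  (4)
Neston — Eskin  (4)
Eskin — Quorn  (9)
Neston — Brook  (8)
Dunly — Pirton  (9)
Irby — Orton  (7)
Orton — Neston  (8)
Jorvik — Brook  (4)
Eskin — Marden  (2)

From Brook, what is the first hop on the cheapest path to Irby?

Candidate routes:
Brook–Neston–Pirton–Irby: 8+4+2 = 14
Brook–Neston–Eskin–Pirton–Irby: 8+4+3+2 = 17
Brook–Quorn–Eskin–Pirton–Irby: 3+9+3+2 = 17
The minimum is $14 via Brook–Neston–Pirton–Irby.
So from Brook the first move is to Neston.

Neston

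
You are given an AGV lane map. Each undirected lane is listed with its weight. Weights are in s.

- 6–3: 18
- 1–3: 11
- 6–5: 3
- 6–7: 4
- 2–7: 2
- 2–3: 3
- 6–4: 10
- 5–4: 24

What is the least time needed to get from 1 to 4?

30 s

Settle nodes by increasing distance from 1:
1: 0
3: 11  (via 1)
2: 14  (via 3)
7: 16  (via 2)
6: 20  (via 7)
5: 23  (via 6)
4: 30  (via 6)
Shortest route: 1–3–2–7–6–4 = 30 s.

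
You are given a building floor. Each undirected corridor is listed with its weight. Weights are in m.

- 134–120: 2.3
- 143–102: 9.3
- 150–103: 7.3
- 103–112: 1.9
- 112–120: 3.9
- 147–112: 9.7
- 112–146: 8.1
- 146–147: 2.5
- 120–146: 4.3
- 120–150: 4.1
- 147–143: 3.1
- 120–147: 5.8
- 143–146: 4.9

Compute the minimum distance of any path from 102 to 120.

18.2 m

Settle nodes by increasing distance from 102:
102: 0
143: 9.3  (via 102)
147: 12.4  (via 143)
146: 14.2  (via 143)
120: 18.2  (via 147)
Shortest route: 102 → 143 → 147 → 120 = 18.2 m.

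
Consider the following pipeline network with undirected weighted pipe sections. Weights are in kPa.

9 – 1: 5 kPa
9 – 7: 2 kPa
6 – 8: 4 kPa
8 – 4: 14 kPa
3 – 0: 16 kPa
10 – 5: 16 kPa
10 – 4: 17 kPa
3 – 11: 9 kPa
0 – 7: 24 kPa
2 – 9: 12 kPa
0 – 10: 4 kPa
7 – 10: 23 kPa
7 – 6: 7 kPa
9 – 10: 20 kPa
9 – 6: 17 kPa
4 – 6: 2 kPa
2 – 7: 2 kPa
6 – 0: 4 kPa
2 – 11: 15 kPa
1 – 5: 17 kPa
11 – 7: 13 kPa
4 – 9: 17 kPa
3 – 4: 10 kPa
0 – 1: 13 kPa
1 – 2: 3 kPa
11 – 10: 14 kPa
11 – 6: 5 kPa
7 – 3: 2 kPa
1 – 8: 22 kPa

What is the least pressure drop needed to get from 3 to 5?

24 kPa

Running Dijkstra from 3:
3: 0
7: 2  (via 3)
2: 4  (via 7)
9: 4  (via 7)
1: 7  (via 2)
6: 9  (via 7)
11: 9  (via 3)
4: 10  (via 3)
0: 13  (via 6)
8: 13  (via 6)
10: 17  (via 0)
5: 24  (via 1)
Shortest route: 3–7–2–1–5 = 24 kPa.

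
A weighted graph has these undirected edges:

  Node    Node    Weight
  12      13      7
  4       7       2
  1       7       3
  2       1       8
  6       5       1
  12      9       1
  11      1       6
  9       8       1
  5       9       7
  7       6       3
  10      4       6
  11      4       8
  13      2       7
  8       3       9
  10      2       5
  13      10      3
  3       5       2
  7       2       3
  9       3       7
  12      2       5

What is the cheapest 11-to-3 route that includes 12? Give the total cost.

25

Shortest 11→12: 11 → 1 → 7 → 2 → 12 = 17
Shortest 12→3: 12 → 9 → 3 = 8
Total via 12: 17 + 8 = 25.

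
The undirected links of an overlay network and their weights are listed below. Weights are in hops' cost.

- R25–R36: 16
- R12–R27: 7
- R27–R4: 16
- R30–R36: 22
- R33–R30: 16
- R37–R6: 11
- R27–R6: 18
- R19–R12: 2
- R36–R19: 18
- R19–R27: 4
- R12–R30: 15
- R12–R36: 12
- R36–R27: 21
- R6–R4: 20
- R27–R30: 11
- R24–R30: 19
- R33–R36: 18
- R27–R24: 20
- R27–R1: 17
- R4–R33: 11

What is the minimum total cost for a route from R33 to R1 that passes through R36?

53 hops' cost

Best R33 to R36: R33–R36 costing 18
Shortest R36→R1: R36–R12–R19–R27–R1 = 35
Total via R36: 18 + 35 = 53 hops' cost.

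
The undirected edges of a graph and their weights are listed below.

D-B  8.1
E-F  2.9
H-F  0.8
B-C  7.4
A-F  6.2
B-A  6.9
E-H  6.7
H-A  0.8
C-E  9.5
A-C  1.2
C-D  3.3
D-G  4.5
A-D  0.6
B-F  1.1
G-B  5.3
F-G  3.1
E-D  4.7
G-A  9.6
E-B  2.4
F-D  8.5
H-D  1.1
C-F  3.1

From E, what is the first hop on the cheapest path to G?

F

Enumerating some paths:
E - B - G: 2.4+5.3 = 7.7
E - F - G: 2.9+3.1 = 6
E - B - F - G: 2.4+1.1+3.1 = 6.6
Cheapest is E - F - G at 6.
So from E the first move is to F.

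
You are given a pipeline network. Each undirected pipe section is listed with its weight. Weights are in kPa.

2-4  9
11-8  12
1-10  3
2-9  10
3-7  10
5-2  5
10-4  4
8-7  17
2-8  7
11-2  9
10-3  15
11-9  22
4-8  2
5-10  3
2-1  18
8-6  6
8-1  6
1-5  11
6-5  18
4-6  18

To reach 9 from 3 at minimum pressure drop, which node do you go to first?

Enumerating some paths:
3–10–5–2–9: 15+3+5+10 = 33
3–10–4–8–2–9: 15+4+2+7+10 = 38
The minimum is 33 kPa via 3–10–5–2–9.
So from 3 the first move is to 10.

10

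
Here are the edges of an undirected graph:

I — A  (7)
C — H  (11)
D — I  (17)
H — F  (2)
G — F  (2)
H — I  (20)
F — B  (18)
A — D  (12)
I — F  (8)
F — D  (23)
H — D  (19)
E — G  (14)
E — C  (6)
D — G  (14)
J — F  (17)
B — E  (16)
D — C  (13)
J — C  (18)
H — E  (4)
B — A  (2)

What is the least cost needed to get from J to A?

32

Settle nodes by increasing distance from J:
J: 0
F: 17  (via J)
C: 18  (via J)
G: 19  (via F)
H: 19  (via F)
E: 23  (via H)
I: 25  (via F)
D: 31  (via C)
A: 32  (via I)
Shortest route: J → F → I → A = 32.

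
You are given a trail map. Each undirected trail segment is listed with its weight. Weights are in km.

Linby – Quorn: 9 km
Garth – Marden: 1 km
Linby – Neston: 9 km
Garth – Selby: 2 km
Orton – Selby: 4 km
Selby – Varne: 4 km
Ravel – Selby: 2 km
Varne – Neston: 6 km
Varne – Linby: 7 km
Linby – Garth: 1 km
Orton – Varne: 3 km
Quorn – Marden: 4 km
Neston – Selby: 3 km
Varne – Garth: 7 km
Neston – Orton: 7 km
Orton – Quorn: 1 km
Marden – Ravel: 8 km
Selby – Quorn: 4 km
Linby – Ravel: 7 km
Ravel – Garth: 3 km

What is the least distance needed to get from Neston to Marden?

Shortest distances from Neston:
Neston: 0
Selby: 3  (via Neston)
Garth: 5  (via Selby)
Ravel: 5  (via Selby)
Linby: 6  (via Garth)
Varne: 6  (via Neston)
Marden: 6  (via Garth)
Shortest route: Neston → Selby → Garth → Marden = 6 km.

6 km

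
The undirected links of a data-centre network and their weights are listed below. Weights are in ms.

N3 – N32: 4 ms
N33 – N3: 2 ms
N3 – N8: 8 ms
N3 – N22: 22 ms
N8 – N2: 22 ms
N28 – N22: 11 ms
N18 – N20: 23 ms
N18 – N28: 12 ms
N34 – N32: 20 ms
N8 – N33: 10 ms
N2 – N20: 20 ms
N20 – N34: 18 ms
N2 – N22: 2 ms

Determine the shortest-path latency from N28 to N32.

Settle nodes by increasing distance from N28:
N28: 0
N22: 11  (via N28)
N18: 12  (via N28)
N2: 13  (via N22)
N3: 33  (via N22)
N20: 33  (via N2)
N33: 35  (via N3)
N8: 35  (via N2)
N32: 37  (via N3)
Shortest route: N28 → N22 → N3 → N32 = 37 ms.

37 ms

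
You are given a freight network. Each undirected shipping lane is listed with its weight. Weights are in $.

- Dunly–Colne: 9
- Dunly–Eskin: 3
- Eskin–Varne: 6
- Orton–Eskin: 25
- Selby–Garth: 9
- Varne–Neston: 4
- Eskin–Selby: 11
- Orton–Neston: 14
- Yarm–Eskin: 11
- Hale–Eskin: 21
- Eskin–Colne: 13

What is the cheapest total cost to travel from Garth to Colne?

$32

Enumerating some paths:
Garth → Selby → Eskin → Dunly → Colne: 9+11+3+9 = 32
Garth → Selby → Eskin → Colne: 9+11+13 = 33
Cheapest is Garth → Selby → Eskin → Dunly → Colne at $32.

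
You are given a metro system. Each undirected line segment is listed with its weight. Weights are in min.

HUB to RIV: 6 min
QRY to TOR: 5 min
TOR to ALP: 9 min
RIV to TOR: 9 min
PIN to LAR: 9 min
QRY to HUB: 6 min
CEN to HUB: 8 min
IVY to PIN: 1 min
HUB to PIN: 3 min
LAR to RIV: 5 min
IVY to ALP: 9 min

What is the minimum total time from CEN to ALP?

21 min

Enumerating some paths:
CEN - HUB - PIN - IVY - ALP: 8+3+1+9 = 21
CEN - HUB - RIV - TOR - ALP: 8+6+9+9 = 32
CEN - HUB - QRY - TOR - ALP: 8+6+5+9 = 28
Cheapest is CEN - HUB - PIN - IVY - ALP at 21 min.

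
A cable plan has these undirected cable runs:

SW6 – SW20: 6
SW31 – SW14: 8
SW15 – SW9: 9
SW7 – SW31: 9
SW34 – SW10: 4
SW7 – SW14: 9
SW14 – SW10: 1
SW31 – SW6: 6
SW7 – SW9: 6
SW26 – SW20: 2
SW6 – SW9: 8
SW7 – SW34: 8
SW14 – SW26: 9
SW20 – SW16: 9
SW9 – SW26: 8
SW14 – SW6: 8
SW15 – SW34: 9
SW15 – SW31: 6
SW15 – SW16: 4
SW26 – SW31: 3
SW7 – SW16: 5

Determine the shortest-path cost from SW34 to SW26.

Enumerating some paths:
SW34–SW7–SW31–SW26: 8+9+3 = 20
SW34–SW15–SW31–SW26: 9+6+3 = 18
SW34–SW10–SW14–SW31–SW26: 4+1+8+3 = 16
SW34–SW10–SW14–SW26: 4+1+9 = 14
The minimum is 14 via SW34–SW10–SW14–SW26.

14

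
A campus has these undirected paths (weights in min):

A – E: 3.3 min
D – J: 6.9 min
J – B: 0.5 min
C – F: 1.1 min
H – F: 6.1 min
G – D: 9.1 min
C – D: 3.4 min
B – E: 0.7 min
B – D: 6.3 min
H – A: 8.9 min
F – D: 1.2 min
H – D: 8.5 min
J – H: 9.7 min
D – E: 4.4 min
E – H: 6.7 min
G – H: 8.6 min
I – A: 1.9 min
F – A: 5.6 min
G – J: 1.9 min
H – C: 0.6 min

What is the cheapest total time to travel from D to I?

8.7 min

Compare a few routes:
D–F–A–I: 1.2+5.6+1.9 = 8.7
D–C–F–A–I: 3.4+1.1+5.6+1.9 = 12
D–E–A–I: 4.4+3.3+1.9 = 9.6
Cheapest is D–F–A–I at 8.7 min.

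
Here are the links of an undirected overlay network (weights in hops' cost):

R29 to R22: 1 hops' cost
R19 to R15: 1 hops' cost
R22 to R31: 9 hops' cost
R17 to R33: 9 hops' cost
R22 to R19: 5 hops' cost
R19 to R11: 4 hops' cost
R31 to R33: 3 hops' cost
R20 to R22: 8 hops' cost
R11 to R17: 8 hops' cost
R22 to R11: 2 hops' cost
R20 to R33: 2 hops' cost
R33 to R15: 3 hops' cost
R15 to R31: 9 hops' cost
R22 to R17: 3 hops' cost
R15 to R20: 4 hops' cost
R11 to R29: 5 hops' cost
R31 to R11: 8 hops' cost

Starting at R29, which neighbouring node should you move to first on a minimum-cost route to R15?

Candidate routes:
R29 - R22 - R11 - R19 - R15: 1+2+4+1 = 8
R29 - R22 - R19 - R15: 1+5+1 = 7
R29 - R11 - R19 - R15: 5+4+1 = 10
The minimum is 7 hops' cost via R29 - R22 - R19 - R15.
So from R29 the first move is to R22.

R22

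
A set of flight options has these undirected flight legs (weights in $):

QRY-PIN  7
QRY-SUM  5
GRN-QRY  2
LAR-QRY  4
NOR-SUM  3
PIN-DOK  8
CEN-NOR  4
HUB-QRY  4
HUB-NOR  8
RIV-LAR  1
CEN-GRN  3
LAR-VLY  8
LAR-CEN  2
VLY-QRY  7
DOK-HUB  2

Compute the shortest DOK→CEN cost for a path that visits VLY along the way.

$23

Shortest DOK→VLY: DOK–HUB–QRY–VLY = 13
Shortest VLY→CEN: VLY–LAR–CEN = 10
Total via VLY: 13 + 10 = $23.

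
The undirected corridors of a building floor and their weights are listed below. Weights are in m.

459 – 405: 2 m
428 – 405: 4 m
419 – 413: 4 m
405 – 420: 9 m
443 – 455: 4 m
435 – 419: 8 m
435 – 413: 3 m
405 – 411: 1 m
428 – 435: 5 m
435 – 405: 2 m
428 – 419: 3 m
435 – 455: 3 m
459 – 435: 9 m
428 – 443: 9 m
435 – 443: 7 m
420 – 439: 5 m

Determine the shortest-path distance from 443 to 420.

18 m

Compare a few routes:
443 → 428 → 405 → 420: 9+4+9 = 22
443 → 435 → 405 → 420: 7+2+9 = 18
Cheapest is 443 → 435 → 405 → 420 at 18 m.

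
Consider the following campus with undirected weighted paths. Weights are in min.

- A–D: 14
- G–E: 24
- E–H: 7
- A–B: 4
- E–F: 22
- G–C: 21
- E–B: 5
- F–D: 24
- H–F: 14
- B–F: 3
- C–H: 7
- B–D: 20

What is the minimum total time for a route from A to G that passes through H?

44 min

Shortest A→H: A → B → E → H = 16
Best H to G: H → C → G costing 28
Total via H: 16 + 28 = 44 min.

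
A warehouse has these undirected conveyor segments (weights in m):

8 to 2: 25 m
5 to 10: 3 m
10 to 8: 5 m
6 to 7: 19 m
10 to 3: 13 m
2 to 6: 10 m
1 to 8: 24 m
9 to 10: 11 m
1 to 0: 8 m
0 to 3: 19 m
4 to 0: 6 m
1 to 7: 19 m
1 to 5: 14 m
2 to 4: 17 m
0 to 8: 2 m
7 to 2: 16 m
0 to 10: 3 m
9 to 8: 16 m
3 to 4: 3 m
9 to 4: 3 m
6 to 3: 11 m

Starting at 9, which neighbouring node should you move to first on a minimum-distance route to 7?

4

Compare a few routes:
9 → 10 → 0 → 1 → 7: 11+3+8+19 = 41
9 → 4 → 3 → 6 → 2 → 7: 3+3+11+10+16 = 43
9 → 8 → 0 → 1 → 7: 16+2+8+19 = 45
9 → 4 → 0 → 1 → 7: 3+6+8+19 = 36
Cheapest is 9 → 4 → 0 → 1 → 7 at 36 m.
So from 9 the first move is to 4.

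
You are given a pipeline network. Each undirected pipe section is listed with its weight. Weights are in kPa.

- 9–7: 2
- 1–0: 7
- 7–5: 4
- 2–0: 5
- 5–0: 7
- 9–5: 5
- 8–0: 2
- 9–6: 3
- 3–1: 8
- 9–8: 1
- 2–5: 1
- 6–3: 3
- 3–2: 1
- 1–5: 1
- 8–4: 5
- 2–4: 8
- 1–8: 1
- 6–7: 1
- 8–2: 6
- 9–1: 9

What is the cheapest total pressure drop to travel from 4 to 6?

Candidate routes:
4 - 8 - 1 - 5 - 7 - 6: 5+1+1+4+1 = 12
4 - 8 - 1 - 5 - 2 - 3 - 6: 5+1+1+1+1+3 = 12
4 - 2 - 3 - 6: 8+1+3 = 12
4 - 8 - 9 - 6: 5+1+3 = 9
The minimum is 9 kPa via 4 - 8 - 9 - 6.

9 kPa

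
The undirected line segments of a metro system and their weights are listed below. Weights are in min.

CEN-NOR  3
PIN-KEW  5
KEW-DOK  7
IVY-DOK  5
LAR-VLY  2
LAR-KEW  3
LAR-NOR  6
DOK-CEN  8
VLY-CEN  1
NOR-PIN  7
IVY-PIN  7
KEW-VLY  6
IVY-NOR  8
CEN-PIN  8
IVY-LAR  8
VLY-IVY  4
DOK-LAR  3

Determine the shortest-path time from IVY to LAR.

6 min

Shortest distances from IVY:
IVY: 0
VLY: 4  (via IVY)
CEN: 5  (via VLY)
DOK: 5  (via IVY)
LAR: 6  (via VLY)
Shortest route: IVY → VLY → LAR = 6 min.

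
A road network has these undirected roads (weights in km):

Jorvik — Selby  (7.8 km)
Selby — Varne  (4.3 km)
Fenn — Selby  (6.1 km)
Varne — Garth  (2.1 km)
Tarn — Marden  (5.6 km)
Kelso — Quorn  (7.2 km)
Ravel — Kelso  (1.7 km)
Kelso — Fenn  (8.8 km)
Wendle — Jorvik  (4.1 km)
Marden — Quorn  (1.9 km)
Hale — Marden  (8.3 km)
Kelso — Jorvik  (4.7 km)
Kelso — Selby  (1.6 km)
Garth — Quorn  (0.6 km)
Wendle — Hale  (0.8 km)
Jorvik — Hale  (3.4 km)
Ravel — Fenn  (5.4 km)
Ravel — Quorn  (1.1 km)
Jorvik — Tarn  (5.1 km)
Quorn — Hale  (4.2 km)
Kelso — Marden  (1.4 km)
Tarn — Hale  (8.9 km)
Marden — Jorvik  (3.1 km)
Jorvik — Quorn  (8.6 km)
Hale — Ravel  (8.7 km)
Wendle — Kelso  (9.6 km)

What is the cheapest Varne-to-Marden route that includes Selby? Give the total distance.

7.3 km

Shortest Varne→Selby: Varne → Selby = 4.3
Best Selby to Marden: Selby → Kelso → Marden costing 3
Total via Selby: 4.3 + 3 = 7.3 km.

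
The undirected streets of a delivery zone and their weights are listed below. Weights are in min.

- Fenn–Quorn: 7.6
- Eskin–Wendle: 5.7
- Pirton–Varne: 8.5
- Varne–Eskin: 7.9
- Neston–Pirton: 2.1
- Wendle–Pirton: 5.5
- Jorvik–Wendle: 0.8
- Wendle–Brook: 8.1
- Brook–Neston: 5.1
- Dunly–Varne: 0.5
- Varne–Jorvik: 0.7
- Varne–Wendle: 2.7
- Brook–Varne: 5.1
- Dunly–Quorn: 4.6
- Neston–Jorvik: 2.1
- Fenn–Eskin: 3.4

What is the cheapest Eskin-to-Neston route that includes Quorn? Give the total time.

Shortest Eskin→Quorn: Eskin–Fenn–Quorn = 11
Shortest Quorn→Neston: Quorn–Dunly–Varne–Jorvik–Neston = 7.9
Total via Quorn: 11 + 7.9 = 18.9 min.

18.9 min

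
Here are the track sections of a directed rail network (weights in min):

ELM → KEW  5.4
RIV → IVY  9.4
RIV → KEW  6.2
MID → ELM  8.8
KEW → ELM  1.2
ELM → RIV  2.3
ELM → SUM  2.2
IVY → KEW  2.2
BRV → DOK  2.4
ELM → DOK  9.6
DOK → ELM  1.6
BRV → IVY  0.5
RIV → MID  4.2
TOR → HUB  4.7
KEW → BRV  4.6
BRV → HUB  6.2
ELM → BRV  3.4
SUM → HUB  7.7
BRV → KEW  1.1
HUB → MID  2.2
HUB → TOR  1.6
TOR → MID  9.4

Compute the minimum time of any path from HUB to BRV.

14.4 min

Shortest distances from HUB:
HUB: 0
TOR: 1.6  (via HUB)
MID: 2.2  (via HUB)
ELM: 11  (via MID)
SUM: 13.2  (via ELM)
RIV: 13.3  (via ELM)
BRV: 14.4  (via ELM)
Shortest route: HUB → MID → ELM → BRV = 14.4 min.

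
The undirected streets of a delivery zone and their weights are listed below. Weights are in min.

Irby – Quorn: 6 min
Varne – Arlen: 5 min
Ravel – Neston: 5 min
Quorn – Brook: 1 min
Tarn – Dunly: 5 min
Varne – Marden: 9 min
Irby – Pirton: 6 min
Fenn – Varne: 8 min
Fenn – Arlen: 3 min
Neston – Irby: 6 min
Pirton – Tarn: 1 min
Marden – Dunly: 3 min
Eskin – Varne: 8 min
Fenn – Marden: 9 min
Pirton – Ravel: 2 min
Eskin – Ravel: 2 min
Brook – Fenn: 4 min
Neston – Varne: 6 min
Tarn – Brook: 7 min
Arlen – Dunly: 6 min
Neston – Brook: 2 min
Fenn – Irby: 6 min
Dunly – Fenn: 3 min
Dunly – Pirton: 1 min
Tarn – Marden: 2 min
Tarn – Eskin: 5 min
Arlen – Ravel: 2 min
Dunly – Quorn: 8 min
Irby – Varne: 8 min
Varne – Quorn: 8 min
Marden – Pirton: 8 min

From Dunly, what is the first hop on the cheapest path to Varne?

Pirton

Enumerating some paths:
Dunly → Arlen → Varne: 6+5 = 11
Dunly → Pirton → Ravel → Arlen → Varne: 1+2+2+5 = 10
Cheapest is Dunly → Pirton → Ravel → Arlen → Varne at 10 min.
So from Dunly the first move is to Pirton.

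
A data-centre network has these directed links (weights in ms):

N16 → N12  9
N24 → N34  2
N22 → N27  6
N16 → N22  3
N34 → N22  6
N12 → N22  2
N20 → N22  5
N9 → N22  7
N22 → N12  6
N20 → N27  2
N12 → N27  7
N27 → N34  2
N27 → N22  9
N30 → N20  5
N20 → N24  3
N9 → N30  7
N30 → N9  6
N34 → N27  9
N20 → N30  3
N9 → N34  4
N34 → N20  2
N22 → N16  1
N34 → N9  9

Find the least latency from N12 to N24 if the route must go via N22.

15 ms

Shortest N12→N22: N12–N22 = 2
Best N22 to N24: N22–N27–N34–N20–N24 costing 13
Total via N22: 2 + 13 = 15 ms.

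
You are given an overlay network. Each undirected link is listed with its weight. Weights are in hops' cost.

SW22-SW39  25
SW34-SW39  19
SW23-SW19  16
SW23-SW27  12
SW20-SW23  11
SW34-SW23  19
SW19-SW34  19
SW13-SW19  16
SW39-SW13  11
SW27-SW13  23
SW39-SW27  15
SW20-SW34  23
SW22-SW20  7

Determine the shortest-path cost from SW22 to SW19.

Compare a few routes:
SW22 - SW20 - SW23 - SW19: 7+11+16 = 34
SW22 - SW20 - SW34 - SW19: 7+23+19 = 49
SW22 - SW39 - SW13 - SW19: 25+11+16 = 52
Cheapest is SW22 - SW20 - SW23 - SW19 at 34 hops' cost.

34 hops' cost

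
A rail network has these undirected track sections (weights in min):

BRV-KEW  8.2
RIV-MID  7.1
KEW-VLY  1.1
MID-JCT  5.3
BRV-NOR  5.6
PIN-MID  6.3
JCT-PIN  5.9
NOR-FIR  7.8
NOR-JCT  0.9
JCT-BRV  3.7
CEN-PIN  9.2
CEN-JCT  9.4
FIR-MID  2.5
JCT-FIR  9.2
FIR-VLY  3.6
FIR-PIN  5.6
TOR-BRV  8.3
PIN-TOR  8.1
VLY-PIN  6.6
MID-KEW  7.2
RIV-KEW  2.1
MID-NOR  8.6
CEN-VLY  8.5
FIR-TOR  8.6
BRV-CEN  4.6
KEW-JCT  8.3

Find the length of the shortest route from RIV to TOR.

Shortest distances from RIV:
RIV: 0
KEW: 2.1  (via RIV)
VLY: 3.2  (via KEW)
FIR: 6.8  (via VLY)
MID: 7.1  (via RIV)
PIN: 9.8  (via VLY)
BRV: 10.3  (via KEW)
JCT: 10.4  (via KEW)
NOR: 11.3  (via JCT)
CEN: 11.7  (via VLY)
TOR: 15.4  (via FIR)
Shortest route: RIV → KEW → VLY → FIR → TOR = 15.4 min.

15.4 min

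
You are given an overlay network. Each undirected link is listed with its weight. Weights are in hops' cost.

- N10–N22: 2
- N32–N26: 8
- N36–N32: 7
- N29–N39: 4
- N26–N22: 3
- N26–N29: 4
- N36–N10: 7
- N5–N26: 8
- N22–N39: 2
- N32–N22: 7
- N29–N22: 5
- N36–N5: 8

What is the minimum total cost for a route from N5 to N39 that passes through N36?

19 hops' cost

Best N5 to N36: N5 → N36 costing 8
Shortest N36→N39: N36 → N10 → N22 → N39 = 11
Total via N36: 8 + 11 = 19 hops' cost.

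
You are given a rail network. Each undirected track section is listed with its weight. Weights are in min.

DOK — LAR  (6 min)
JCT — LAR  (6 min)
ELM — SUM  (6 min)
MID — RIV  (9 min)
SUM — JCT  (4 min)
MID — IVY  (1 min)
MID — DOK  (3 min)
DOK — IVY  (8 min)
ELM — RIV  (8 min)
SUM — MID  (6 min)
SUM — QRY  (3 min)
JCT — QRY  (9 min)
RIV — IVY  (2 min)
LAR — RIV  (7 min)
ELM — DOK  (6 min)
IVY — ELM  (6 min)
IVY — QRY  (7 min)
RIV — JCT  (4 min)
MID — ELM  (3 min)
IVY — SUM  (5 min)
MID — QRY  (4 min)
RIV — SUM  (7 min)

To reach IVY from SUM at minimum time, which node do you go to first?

IVY

Candidate routes:
SUM → MID → IVY: 6+1 = 7
SUM → RIV → IVY: 7+2 = 9
SUM → QRY → MID → IVY: 3+4+1 = 8
SUM → IVY: 5 = 5
The minimum is 5 min via SUM → IVY.
So from SUM the first move is to IVY.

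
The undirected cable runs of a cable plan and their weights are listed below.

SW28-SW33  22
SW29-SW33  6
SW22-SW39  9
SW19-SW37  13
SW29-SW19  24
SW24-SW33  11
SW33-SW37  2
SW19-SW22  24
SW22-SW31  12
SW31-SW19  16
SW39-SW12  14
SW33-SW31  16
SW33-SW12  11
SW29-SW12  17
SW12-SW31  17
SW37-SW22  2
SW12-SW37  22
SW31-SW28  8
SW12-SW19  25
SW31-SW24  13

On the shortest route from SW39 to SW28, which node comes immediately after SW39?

Enumerating some paths:
SW39–SW22–SW31–SW28: 9+12+8 = 29
SW39–SW12–SW31–SW28: 14+17+8 = 39
SW39–SW22–SW37–SW33–SW28: 9+2+2+22 = 35
SW39–SW22–SW37–SW33–SW31–SW28: 9+2+2+16+8 = 37
Cheapest is SW39–SW22–SW31–SW28 at 29.
So from SW39 the first move is to SW22.

SW22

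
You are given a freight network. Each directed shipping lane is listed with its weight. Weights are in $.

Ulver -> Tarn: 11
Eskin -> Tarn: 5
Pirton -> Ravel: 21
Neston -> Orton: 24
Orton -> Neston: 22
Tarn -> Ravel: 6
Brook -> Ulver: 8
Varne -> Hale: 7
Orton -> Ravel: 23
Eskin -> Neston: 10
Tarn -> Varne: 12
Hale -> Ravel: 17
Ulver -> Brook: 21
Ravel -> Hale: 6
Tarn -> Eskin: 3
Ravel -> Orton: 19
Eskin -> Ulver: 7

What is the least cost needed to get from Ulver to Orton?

$36

Compare a few routes:
Ulver → Tarn → Eskin → Neston → Orton: 11+3+10+24 = 48
Ulver → Tarn → Ravel → Orton: 11+6+19 = 36
The minimum is $36 via Ulver → Tarn → Ravel → Orton.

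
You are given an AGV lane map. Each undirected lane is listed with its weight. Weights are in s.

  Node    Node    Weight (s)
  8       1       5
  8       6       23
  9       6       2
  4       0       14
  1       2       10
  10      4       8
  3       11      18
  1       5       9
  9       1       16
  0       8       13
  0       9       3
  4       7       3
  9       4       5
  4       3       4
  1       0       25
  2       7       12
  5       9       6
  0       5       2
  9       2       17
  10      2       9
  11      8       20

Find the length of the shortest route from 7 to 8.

24 s

Settle nodes by increasing distance from 7:
7: 0
4: 3  (via 7)
3: 7  (via 4)
9: 8  (via 4)
6: 10  (via 9)
0: 11  (via 9)
10: 11  (via 4)
2: 12  (via 7)
5: 13  (via 0)
1: 22  (via 2)
8: 24  (via 0)
Shortest route: 7–4–9–0–8 = 24 s.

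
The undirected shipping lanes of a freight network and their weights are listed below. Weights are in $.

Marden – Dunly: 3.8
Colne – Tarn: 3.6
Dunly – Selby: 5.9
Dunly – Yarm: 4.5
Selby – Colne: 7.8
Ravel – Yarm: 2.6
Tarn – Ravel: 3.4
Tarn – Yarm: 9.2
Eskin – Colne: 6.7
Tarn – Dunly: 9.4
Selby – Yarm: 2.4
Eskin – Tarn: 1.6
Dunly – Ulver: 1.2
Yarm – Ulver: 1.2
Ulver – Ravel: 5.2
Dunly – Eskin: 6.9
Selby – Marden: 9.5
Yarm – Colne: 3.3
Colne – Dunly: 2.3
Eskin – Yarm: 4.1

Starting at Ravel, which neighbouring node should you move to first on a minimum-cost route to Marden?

Candidate routes:
Ravel → Yarm → Ulver → Dunly → Marden: 2.6+1.2+1.2+3.8 = 8.8
Ravel → Ulver → Dunly → Marden: 5.2+1.2+3.8 = 10.2
The minimum is $8.8 via Ravel → Yarm → Ulver → Dunly → Marden.
So from Ravel the first move is to Yarm.

Yarm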